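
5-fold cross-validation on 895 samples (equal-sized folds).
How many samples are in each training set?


Each validation fold has 895/5 = 179 samples. Training set = 895 - 179 = 716.

716


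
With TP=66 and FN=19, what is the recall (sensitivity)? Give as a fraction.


Recall = TP / (TP + FN) = 66 / 85 = 66/85.

66/85


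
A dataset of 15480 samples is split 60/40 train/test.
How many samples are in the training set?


Test set = 15480 * 40% = 6192. Training set = 15480 - 6192 = 9288.

9288


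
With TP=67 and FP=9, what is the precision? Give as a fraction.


Precision = TP / (TP + FP) = 67 / 76 = 67/76.

67/76


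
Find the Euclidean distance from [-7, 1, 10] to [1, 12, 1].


d = sqrt(sum of squared differences). (-7-1)^2=64, (1-12)^2=121, (10-1)^2=81. Sum = 266.

sqrt(266)


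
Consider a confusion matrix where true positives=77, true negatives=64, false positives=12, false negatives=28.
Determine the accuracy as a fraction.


Accuracy = (TP + TN) / (TP + TN + FP + FN) = (77 + 64) / 181 = 141/181.

141/181


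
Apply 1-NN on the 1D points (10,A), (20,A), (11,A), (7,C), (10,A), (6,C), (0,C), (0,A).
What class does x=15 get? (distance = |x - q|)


Distances: |10-15|=5, |20-15|=5, |11-15|=4, |7-15|=8, |10-15|=5, |6-15|=9, |0-15|=15, |0-15|=15. 1 nearest: (11,A). Counts: {'A': 1}. Majority class: A.

A


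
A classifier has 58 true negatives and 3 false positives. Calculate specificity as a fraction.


Specificity = TN / (TN + FP) = 58 / 61 = 58/61.

58/61


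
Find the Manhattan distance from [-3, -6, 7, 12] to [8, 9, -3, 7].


d = sum of absolute differences: |-3-8|=11 + |-6-9|=15 + |7--3|=10 + |12-7|=5 = 41.

41


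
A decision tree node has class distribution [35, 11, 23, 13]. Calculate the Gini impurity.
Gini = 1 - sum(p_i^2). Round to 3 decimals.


Total = 82. Proportions: 35/82, 11/82, 23/82, 13/82. sum(p_i^2) = 0.3040. Gini = 1 - 0.3040 = 0.6960, which rounds to 0.696.

0.696


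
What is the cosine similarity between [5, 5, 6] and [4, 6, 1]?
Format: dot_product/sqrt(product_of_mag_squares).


dot = 56. |a|^2 = 86, |b|^2 = 53. cos = 56/sqrt(4558).

56/sqrt(4558)


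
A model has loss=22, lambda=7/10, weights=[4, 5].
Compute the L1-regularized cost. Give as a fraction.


L1 norm = sum(|w|) = 9. J = 22 + 7/10 * 9 = 283/10.

283/10


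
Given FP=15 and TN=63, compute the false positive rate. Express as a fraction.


FPR = FP / (FP + TN) = 15 / 78 = 5/26.

5/26


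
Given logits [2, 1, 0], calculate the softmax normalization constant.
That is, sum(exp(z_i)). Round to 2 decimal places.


Denom = e^2=7.3891 + e^1=2.7183 + e^0=1.0000. Sum = 11.1074, which rounds to 11.11.

11.11


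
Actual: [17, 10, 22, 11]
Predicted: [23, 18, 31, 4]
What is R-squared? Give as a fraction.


Mean(y) = 15. SS_res = 230. SS_tot = 94. R^2 = 1 - 230/(94) = -68/47.

-68/47


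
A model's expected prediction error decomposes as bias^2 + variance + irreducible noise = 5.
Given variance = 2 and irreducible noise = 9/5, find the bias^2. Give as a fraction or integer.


Total error = bias^2 + variance + irreducible noise. So bias^2 = 5 - 2 - 9/5 = 6/5.

6/5


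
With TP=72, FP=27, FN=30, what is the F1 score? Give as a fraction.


Precision = 72/99 = 8/11. Recall = 72/102 = 12/17. F1 = 2*P*R/(P+R) = 48/67.

48/67


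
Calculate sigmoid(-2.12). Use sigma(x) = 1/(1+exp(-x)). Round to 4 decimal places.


sigma(-2.12) = 1/(1+e^(2.12)) = 1/(1+8.331137) = 1/9.331137 = 0.1072.

0.1072


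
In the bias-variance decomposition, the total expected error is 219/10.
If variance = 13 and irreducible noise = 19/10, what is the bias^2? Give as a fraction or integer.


Total error = bias^2 + variance + irreducible noise. So bias^2 = 219/10 - 13 - 19/10 = 7.

7


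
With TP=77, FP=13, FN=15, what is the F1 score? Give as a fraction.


Precision = 77/90 = 77/90. Recall = 77/92 = 77/92. F1 = 2*P*R/(P+R) = 11/13.

11/13


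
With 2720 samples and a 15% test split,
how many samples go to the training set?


Test set = 2720 * 15% = 408. Training set = 2720 - 408 = 2312.

2312


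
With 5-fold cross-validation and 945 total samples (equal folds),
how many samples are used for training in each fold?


Each validation fold has 945/5 = 189 samples. Training set = 945 - 189 = 756.

756


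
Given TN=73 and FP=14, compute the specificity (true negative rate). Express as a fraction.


Specificity = TN / (TN + FP) = 73 / 87 = 73/87.

73/87


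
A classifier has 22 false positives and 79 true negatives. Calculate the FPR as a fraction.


FPR = FP / (FP + TN) = 22 / 101 = 22/101.

22/101


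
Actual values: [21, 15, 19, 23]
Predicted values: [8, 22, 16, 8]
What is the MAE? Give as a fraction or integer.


MAE = (1/4) * (|21-8|=13 + |15-22|=7 + |19-16|=3 + |23-8|=15). Sum = 38. MAE = 19/2.

19/2


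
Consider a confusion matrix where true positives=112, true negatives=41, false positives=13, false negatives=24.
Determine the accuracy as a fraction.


Accuracy = (TP + TN) / (TP + TN + FP + FN) = (112 + 41) / 190 = 153/190.

153/190


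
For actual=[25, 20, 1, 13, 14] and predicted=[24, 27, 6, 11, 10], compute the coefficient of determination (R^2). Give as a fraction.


Mean(y) = 73/5. SS_res = 95. SS_tot = 1626/5. R^2 = 1 - 95/(1626/5) = 1151/1626.

1151/1626


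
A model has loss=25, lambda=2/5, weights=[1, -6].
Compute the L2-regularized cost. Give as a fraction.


L2 sq norm = sum(w^2) = 37. J = 25 + 2/5 * 37 = 199/5.

199/5


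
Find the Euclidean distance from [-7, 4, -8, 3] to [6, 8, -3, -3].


d = sqrt(sum of squared differences). (-7-6)^2=169, (4-8)^2=16, (-8--3)^2=25, (3--3)^2=36. Sum = 246.

sqrt(246)


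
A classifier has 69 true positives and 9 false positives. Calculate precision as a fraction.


Precision = TP / (TP + FP) = 69 / 78 = 23/26.

23/26


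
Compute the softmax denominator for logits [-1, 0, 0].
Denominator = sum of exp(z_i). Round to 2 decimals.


Denom = e^-1=0.3679 + e^0=1.0000 + e^0=1.0000. Sum = 2.3679, which rounds to 2.37.

2.37


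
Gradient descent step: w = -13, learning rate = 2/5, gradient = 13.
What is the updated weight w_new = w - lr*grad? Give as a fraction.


w_new = -13 - 2/5 * 13 = -13 - 26/5 = -91/5.

-91/5


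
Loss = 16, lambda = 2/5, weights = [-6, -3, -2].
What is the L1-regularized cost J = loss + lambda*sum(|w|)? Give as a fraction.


L1 norm = sum(|w|) = 11. J = 16 + 2/5 * 11 = 102/5.

102/5


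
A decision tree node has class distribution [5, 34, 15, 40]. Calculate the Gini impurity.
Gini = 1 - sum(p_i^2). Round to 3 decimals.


Total = 94. Proportions: 5/94, 34/94, 15/94, 40/94. sum(p_i^2) = 0.3402. Gini = 1 - 0.3402 = 0.6598, which rounds to 0.660.

0.660


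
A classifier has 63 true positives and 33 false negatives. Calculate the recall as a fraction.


Recall = TP / (TP + FN) = 63 / 96 = 21/32.

21/32


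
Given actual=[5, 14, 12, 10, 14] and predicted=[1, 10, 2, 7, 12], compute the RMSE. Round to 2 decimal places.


MSE = 29.0000. RMSE = sqrt(29.0000) = 5.39.

5.39


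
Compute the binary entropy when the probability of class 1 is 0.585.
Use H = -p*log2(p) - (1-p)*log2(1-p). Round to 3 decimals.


H = -0.585*log2(0.585) - 0.415*log2(0.415) = 0.979.

0.979


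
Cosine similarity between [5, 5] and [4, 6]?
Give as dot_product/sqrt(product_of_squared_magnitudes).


dot = 50. |a|^2 = 50, |b|^2 = 52. cos = 50/sqrt(2600).

50/sqrt(2600)


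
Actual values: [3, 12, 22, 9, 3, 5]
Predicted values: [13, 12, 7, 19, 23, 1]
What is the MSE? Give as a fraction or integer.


MSE = (1/6) * ((3-13)^2=100 + (12-12)^2=0 + (22-7)^2=225 + (9-19)^2=100 + (3-23)^2=400 + (5-1)^2=16). Sum = 841. MSE = 841/6.

841/6


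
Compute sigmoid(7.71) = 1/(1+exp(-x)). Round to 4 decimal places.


sigma(7.71) = 1/(1+e^(-7.71)) = 1/(1+0.000448) = 1/1.000448 = 0.9996.

0.9996


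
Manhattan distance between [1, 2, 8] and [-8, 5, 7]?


d = sum of absolute differences: |1--8|=9 + |2-5|=3 + |8-7|=1 = 13.

13


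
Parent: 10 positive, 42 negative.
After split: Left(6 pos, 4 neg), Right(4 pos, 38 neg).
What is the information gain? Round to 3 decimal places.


H(parent) = 0.7063. H(left) = 0.9710, H(right) = 0.4537. Weighted = (10/52)*0.9710 + (42/52)*0.4537 = 0.5532. IG = 0.7063 - 0.5532 = 0.1531, which rounds to 0.153.

0.153


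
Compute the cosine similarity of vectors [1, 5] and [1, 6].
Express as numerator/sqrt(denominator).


dot = 31. |a|^2 = 26, |b|^2 = 37. cos = 31/sqrt(962).

31/sqrt(962)


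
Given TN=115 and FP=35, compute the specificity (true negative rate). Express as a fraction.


Specificity = TN / (TN + FP) = 115 / 150 = 23/30.

23/30


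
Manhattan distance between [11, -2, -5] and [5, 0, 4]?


d = sum of absolute differences: |11-5|=6 + |-2-0|=2 + |-5-4|=9 = 17.

17


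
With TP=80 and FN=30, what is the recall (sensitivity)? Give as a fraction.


Recall = TP / (TP + FN) = 80 / 110 = 8/11.

8/11


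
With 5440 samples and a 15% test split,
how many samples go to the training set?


Test set = 5440 * 15% = 816. Training set = 5440 - 816 = 4624.

4624


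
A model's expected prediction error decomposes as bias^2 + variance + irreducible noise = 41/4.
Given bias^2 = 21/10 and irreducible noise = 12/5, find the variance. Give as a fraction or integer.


Total error = bias^2 + variance + irreducible noise. So variance = 41/4 - 21/10 - 12/5 = 23/4.

23/4


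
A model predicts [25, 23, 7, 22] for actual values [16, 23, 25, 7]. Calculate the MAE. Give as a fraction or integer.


MAE = (1/4) * (|16-25|=9 + |23-23|=0 + |25-7|=18 + |7-22|=15). Sum = 42. MAE = 21/2.

21/2


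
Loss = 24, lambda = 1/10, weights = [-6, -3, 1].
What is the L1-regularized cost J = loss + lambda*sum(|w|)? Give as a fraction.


L1 norm = sum(|w|) = 10. J = 24 + 1/10 * 10 = 25.

25


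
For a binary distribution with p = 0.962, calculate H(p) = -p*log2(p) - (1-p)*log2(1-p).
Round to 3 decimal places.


H = -0.962*log2(0.962) - 0.038*log2(0.038) = 0.233.

0.233


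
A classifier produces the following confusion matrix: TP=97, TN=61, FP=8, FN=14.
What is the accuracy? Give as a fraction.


Accuracy = (TP + TN) / (TP + TN + FP + FN) = (97 + 61) / 180 = 79/90.

79/90


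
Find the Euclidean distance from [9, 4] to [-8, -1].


d = sqrt(sum of squared differences). (9--8)^2=289, (4--1)^2=25. Sum = 314.

sqrt(314)


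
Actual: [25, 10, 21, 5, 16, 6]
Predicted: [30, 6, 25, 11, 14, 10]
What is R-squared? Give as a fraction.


Mean(y) = 83/6. SS_res = 113. SS_tot = 2009/6. R^2 = 1 - 113/(2009/6) = 1331/2009.

1331/2009


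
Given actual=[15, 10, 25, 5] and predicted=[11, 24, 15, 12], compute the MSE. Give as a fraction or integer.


MSE = (1/4) * ((15-11)^2=16 + (10-24)^2=196 + (25-15)^2=100 + (5-12)^2=49). Sum = 361. MSE = 361/4.

361/4


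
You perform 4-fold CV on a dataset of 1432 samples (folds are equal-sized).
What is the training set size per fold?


Each validation fold has 1432/4 = 358 samples. Training set = 1432 - 358 = 1074.

1074


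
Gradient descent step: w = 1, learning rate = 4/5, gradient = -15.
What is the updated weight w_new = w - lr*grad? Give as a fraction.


w_new = 1 - 4/5 * -15 = 1 - -12 = 13.

13


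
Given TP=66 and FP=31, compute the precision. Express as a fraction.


Precision = TP / (TP + FP) = 66 / 97 = 66/97.

66/97


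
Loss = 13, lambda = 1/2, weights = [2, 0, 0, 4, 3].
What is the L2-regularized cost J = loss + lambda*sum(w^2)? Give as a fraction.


L2 sq norm = sum(w^2) = 29. J = 13 + 1/2 * 29 = 55/2.

55/2


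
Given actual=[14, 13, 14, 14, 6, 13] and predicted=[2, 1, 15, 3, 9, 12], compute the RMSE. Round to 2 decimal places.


MSE = 70.0000. RMSE = sqrt(70.0000) = 8.37.

8.37


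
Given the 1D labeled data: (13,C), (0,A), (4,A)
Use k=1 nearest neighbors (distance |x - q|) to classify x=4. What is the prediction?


Distances: |13-4|=9, |0-4|=4, |4-4|=0. 1 nearest: (4,A). Counts: {'A': 1}. Majority class: A.

A


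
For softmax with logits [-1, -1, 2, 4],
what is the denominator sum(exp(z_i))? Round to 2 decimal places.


Denom = e^-1=0.3679 + e^-1=0.3679 + e^2=7.3891 + e^4=54.5982. Sum = 62.7231, which rounds to 62.72.

62.72


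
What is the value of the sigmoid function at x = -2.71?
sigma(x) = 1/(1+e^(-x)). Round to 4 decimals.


sigma(-2.71) = 1/(1+e^(2.71)) = 1/(1+15.029276) = 1/16.029276 = 0.0624.

0.0624


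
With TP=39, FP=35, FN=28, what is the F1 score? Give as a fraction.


Precision = 39/74 = 39/74. Recall = 39/67 = 39/67. F1 = 2*P*R/(P+R) = 26/47.

26/47


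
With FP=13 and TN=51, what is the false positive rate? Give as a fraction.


FPR = FP / (FP + TN) = 13 / 64 = 13/64.

13/64


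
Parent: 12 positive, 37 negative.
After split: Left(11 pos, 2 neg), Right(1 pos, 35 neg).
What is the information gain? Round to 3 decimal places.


H(parent) = 0.8031. H(left) = 0.6194, H(right) = 0.1831. Weighted = (13/49)*0.6194 + (36/49)*0.1831 = 0.2989. IG = 0.8031 - 0.2989 = 0.5042, which rounds to 0.504.

0.504


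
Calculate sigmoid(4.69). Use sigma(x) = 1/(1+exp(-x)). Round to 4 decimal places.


sigma(4.69) = 1/(1+e^(-4.69)) = 1/(1+0.009187) = 1/1.009187 = 0.9909.

0.9909


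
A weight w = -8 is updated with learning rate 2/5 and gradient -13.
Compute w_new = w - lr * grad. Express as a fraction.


w_new = -8 - 2/5 * -13 = -8 - -26/5 = -14/5.

-14/5


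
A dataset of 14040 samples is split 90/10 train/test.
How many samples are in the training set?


Test set = 14040 * 10% = 1404. Training set = 14040 - 1404 = 12636.

12636


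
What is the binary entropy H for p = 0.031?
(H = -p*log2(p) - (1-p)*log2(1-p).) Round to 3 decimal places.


H = -0.031*log2(0.031) - 0.969*log2(0.969) = 0.199.

0.199


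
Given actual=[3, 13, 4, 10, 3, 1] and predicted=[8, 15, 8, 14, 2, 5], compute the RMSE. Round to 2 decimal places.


MSE = 13.0000. RMSE = sqrt(13.0000) = 3.61.

3.61


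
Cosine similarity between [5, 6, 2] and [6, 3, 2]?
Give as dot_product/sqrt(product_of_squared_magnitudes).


dot = 52. |a|^2 = 65, |b|^2 = 49. cos = 52/sqrt(3185).

52/sqrt(3185)


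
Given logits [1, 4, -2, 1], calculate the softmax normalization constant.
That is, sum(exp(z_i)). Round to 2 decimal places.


Denom = e^1=2.7183 + e^4=54.5982 + e^-2=0.1353 + e^1=2.7183. Sum = 60.1701, which rounds to 60.17.

60.17


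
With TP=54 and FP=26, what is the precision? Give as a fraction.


Precision = TP / (TP + FP) = 54 / 80 = 27/40.

27/40


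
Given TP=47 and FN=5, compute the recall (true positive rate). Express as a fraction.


Recall = TP / (TP + FN) = 47 / 52 = 47/52.

47/52


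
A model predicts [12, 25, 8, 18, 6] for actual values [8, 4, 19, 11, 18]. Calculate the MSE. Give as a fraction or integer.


MSE = (1/5) * ((8-12)^2=16 + (4-25)^2=441 + (19-8)^2=121 + (11-18)^2=49 + (18-6)^2=144). Sum = 771. MSE = 771/5.

771/5


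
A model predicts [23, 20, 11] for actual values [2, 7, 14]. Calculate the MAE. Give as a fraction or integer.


MAE = (1/3) * (|2-23|=21 + |7-20|=13 + |14-11|=3). Sum = 37. MAE = 37/3.

37/3


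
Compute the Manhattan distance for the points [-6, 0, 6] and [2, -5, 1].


d = sum of absolute differences: |-6-2|=8 + |0--5|=5 + |6-1|=5 = 18.

18


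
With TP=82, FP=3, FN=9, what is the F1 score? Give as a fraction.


Precision = 82/85 = 82/85. Recall = 82/91 = 82/91. F1 = 2*P*R/(P+R) = 41/44.

41/44


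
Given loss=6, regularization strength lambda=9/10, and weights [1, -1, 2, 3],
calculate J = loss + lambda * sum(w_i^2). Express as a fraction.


L2 sq norm = sum(w^2) = 15. J = 6 + 9/10 * 15 = 39/2.

39/2


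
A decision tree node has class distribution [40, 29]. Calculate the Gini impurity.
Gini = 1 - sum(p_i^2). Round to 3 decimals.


Total = 69. Proportions: 40/69, 29/69. sum(p_i^2) = 0.5127. Gini = 1 - 0.5127 = 0.4873, which rounds to 0.487.

0.487


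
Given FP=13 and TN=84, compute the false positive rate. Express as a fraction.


FPR = FP / (FP + TN) = 13 / 97 = 13/97.

13/97


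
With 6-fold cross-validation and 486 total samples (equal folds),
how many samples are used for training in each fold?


Each validation fold has 486/6 = 81 samples. Training set = 486 - 81 = 405.

405


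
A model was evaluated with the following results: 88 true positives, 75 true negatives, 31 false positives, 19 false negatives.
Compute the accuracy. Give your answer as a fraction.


Accuracy = (TP + TN) / (TP + TN + FP + FN) = (88 + 75) / 213 = 163/213.

163/213


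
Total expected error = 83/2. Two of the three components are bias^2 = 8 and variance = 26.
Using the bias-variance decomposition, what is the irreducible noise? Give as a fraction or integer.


Total error = bias^2 + variance + irreducible noise. So irreducible noise = 83/2 - 8 - 26 = 15/2.

15/2


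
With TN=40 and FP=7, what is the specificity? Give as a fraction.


Specificity = TN / (TN + FP) = 40 / 47 = 40/47.

40/47


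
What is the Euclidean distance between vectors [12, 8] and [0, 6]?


d = sqrt(sum of squared differences). (12-0)^2=144, (8-6)^2=4. Sum = 148.

sqrt(148)


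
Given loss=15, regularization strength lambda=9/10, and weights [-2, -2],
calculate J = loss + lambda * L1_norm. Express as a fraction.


L1 norm = sum(|w|) = 4. J = 15 + 9/10 * 4 = 93/5.

93/5


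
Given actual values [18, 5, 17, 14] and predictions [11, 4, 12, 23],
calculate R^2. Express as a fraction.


Mean(y) = 27/2. SS_res = 156. SS_tot = 105. R^2 = 1 - 156/(105) = -17/35.

-17/35


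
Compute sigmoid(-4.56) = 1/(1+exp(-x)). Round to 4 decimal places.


sigma(-4.56) = 1/(1+e^(4.56)) = 1/(1+95.583480) = 1/96.583480 = 0.0104.

0.0104


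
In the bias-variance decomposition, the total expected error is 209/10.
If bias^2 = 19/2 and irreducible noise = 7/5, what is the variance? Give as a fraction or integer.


Total error = bias^2 + variance + irreducible noise. So variance = 209/10 - 19/2 - 7/5 = 10.

10


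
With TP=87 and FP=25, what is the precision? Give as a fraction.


Precision = TP / (TP + FP) = 87 / 112 = 87/112.

87/112


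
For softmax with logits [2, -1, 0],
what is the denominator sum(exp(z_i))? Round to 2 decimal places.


Denom = e^2=7.3891 + e^-1=0.3679 + e^0=1.0000. Sum = 8.7570, which rounds to 8.76.

8.76


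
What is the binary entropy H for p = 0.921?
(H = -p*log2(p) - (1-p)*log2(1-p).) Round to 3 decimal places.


H = -0.921*log2(0.921) - 0.079*log2(0.079) = 0.399.

0.399


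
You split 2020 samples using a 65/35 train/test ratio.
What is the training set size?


Test set = 2020 * 35% = 707. Training set = 2020 - 707 = 1313.

1313


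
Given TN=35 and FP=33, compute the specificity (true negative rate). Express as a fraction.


Specificity = TN / (TN + FP) = 35 / 68 = 35/68.

35/68


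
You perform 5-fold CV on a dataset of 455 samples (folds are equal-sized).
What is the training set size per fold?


Each validation fold has 455/5 = 91 samples. Training set = 455 - 91 = 364.

364


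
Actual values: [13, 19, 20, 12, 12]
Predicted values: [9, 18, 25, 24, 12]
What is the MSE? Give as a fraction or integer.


MSE = (1/5) * ((13-9)^2=16 + (19-18)^2=1 + (20-25)^2=25 + (12-24)^2=144 + (12-12)^2=0). Sum = 186. MSE = 186/5.

186/5


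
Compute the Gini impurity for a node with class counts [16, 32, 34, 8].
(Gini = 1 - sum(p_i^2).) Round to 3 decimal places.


Total = 90. Proportions: 16/90, 32/90, 34/90, 8/90. sum(p_i^2) = 0.3086. Gini = 1 - 0.3086 = 0.6914, which rounds to 0.691.

0.691


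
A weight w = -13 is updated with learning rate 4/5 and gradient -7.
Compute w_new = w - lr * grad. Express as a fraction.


w_new = -13 - 4/5 * -7 = -13 - -28/5 = -37/5.

-37/5


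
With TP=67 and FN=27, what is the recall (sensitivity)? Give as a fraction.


Recall = TP / (TP + FN) = 67 / 94 = 67/94.

67/94


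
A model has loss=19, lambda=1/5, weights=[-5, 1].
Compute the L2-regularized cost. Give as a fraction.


L2 sq norm = sum(w^2) = 26. J = 19 + 1/5 * 26 = 121/5.

121/5


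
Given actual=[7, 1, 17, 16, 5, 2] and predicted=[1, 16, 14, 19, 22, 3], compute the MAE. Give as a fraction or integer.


MAE = (1/6) * (|7-1|=6 + |1-16|=15 + |17-14|=3 + |16-19|=3 + |5-22|=17 + |2-3|=1). Sum = 45. MAE = 15/2.

15/2


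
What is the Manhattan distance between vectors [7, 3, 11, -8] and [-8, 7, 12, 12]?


d = sum of absolute differences: |7--8|=15 + |3-7|=4 + |11-12|=1 + |-8-12|=20 = 40.

40


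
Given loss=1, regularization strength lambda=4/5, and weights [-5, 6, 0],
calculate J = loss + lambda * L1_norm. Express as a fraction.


L1 norm = sum(|w|) = 11. J = 1 + 4/5 * 11 = 49/5.

49/5


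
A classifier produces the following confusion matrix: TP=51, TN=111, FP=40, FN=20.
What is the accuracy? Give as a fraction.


Accuracy = (TP + TN) / (TP + TN + FP + FN) = (51 + 111) / 222 = 27/37.

27/37


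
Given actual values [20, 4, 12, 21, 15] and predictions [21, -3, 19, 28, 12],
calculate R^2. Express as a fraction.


Mean(y) = 72/5. SS_res = 157. SS_tot = 946/5. R^2 = 1 - 157/(946/5) = 161/946.

161/946


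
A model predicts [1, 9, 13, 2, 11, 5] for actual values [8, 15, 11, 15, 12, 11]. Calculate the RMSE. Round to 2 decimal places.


MSE = 49.1667. RMSE = sqrt(49.1667) = 7.01.

7.01


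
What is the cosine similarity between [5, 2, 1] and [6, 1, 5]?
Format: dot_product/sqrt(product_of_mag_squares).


dot = 37. |a|^2 = 30, |b|^2 = 62. cos = 37/sqrt(1860).

37/sqrt(1860)


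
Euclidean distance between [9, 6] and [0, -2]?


d = sqrt(sum of squared differences). (9-0)^2=81, (6--2)^2=64. Sum = 145.

sqrt(145)


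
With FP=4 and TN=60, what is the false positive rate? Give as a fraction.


FPR = FP / (FP + TN) = 4 / 64 = 1/16.

1/16


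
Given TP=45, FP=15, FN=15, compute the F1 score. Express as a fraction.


Precision = 45/60 = 3/4. Recall = 45/60 = 3/4. F1 = 2*P*R/(P+R) = 3/4.

3/4


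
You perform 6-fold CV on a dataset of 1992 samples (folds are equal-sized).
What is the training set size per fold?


Each validation fold has 1992/6 = 332 samples. Training set = 1992 - 332 = 1660.

1660


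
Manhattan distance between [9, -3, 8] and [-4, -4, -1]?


d = sum of absolute differences: |9--4|=13 + |-3--4|=1 + |8--1|=9 = 23.

23


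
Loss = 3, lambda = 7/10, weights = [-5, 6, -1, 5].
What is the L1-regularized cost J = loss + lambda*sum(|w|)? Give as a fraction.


L1 norm = sum(|w|) = 17. J = 3 + 7/10 * 17 = 149/10.

149/10


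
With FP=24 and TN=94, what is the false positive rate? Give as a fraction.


FPR = FP / (FP + TN) = 24 / 118 = 12/59.

12/59


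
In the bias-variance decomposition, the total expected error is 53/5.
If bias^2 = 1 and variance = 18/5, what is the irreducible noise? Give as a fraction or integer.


Total error = bias^2 + variance + irreducible noise. So irreducible noise = 53/5 - 1 - 18/5 = 6.

6


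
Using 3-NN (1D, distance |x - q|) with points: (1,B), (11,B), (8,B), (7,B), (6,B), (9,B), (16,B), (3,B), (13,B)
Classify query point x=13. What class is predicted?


Distances: |1-13|=12, |11-13|=2, |8-13|=5, |7-13|=6, |6-13|=7, |9-13|=4, |16-13|=3, |3-13|=10, |13-13|=0. 3 nearest: (13,B), (11,B), (16,B). Counts: {'B': 3}. Majority class: B.

B


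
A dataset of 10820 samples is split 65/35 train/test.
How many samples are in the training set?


Test set = 10820 * 35% = 3787. Training set = 10820 - 3787 = 7033.

7033


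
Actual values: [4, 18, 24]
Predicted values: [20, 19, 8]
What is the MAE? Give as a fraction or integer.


MAE = (1/3) * (|4-20|=16 + |18-19|=1 + |24-8|=16). Sum = 33. MAE = 11.

11


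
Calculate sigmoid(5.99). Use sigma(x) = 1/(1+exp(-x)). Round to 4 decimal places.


sigma(5.99) = 1/(1+e^(-5.99)) = 1/(1+0.002504) = 1/1.002504 = 0.9975.

0.9975


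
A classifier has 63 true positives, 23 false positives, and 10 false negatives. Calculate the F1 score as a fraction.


Precision = 63/86 = 63/86. Recall = 63/73 = 63/73. F1 = 2*P*R/(P+R) = 42/53.

42/53


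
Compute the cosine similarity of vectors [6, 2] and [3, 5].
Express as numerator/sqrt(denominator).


dot = 28. |a|^2 = 40, |b|^2 = 34. cos = 28/sqrt(1360).

28/sqrt(1360)


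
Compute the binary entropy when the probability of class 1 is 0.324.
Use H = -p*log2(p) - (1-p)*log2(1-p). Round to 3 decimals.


H = -0.324*log2(0.324) - 0.676*log2(0.676) = 0.909.

0.909


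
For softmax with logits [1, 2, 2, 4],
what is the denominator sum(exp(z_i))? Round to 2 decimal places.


Denom = e^1=2.7183 + e^2=7.3891 + e^2=7.3891 + e^4=54.5982. Sum = 72.0947, which rounds to 72.09.

72.09


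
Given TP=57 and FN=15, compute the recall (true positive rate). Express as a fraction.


Recall = TP / (TP + FN) = 57 / 72 = 19/24.

19/24


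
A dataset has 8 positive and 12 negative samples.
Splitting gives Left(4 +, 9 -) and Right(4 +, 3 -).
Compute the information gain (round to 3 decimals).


H(parent) = 0.9710. H(left) = 0.8905, H(right) = 0.9852. Weighted = (13/20)*0.8905 + (7/20)*0.9852 = 0.9236. IG = 0.9710 - 0.9236 = 0.0474, which rounds to 0.047.

0.047


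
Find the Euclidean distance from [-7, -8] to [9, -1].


d = sqrt(sum of squared differences). (-7-9)^2=256, (-8--1)^2=49. Sum = 305.

sqrt(305)


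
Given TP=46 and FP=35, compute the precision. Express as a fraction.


Precision = TP / (TP + FP) = 46 / 81 = 46/81.

46/81


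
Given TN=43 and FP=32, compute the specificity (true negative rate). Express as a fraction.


Specificity = TN / (TN + FP) = 43 / 75 = 43/75.

43/75


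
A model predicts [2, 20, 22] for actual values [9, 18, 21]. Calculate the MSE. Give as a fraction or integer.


MSE = (1/3) * ((9-2)^2=49 + (18-20)^2=4 + (21-22)^2=1). Sum = 54. MSE = 18.

18


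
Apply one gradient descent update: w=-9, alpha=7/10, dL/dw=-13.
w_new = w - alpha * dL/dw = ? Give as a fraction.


w_new = -9 - 7/10 * -13 = -9 - -91/10 = 1/10.

1/10


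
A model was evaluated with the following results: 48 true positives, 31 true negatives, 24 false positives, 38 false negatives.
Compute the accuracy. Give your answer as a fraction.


Accuracy = (TP + TN) / (TP + TN + FP + FN) = (48 + 31) / 141 = 79/141.

79/141


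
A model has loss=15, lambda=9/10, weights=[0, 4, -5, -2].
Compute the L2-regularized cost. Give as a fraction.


L2 sq norm = sum(w^2) = 45. J = 15 + 9/10 * 45 = 111/2.

111/2


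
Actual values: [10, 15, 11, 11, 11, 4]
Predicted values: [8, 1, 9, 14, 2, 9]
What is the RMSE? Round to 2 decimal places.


MSE = 53.1667. RMSE = sqrt(53.1667) = 7.29.

7.29


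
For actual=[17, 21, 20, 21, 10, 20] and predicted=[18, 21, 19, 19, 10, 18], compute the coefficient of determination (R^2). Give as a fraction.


Mean(y) = 109/6. SS_res = 10. SS_tot = 545/6. R^2 = 1 - 10/(545/6) = 97/109.

97/109


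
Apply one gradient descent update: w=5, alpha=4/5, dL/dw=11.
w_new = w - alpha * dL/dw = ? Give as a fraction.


w_new = 5 - 4/5 * 11 = 5 - 44/5 = -19/5.

-19/5


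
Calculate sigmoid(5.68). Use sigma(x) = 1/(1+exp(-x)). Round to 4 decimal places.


sigma(5.68) = 1/(1+e^(-5.68)) = 1/(1+0.003414) = 1/1.003414 = 0.9966.

0.9966


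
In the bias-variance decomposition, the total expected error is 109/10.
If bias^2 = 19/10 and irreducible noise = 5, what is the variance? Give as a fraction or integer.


Total error = bias^2 + variance + irreducible noise. So variance = 109/10 - 19/10 - 5 = 4.

4


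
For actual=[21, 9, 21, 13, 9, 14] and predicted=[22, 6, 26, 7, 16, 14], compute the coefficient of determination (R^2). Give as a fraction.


Mean(y) = 29/2. SS_res = 120. SS_tot = 295/2. R^2 = 1 - 120/(295/2) = 11/59.

11/59


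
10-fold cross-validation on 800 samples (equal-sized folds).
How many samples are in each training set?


Each validation fold has 800/10 = 80 samples. Training set = 800 - 80 = 720.

720


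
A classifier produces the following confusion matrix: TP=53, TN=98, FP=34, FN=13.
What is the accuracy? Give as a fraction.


Accuracy = (TP + TN) / (TP + TN + FP + FN) = (53 + 98) / 198 = 151/198.

151/198


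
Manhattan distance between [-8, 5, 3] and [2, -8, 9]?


d = sum of absolute differences: |-8-2|=10 + |5--8|=13 + |3-9|=6 = 29.

29


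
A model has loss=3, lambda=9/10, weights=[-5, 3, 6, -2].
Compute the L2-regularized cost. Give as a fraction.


L2 sq norm = sum(w^2) = 74. J = 3 + 9/10 * 74 = 348/5.

348/5


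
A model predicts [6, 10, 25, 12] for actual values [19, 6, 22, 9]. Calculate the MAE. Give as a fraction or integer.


MAE = (1/4) * (|19-6|=13 + |6-10|=4 + |22-25|=3 + |9-12|=3). Sum = 23. MAE = 23/4.

23/4


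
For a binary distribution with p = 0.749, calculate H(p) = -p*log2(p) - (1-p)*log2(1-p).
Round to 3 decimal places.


H = -0.749*log2(0.749) - 0.251*log2(0.251) = 0.813.

0.813


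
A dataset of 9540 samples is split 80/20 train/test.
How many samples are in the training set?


Test set = 9540 * 20% = 1908. Training set = 9540 - 1908 = 7632.

7632


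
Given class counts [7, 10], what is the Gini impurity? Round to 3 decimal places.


Total = 17. Proportions: 7/17, 10/17. sum(p_i^2) = 0.5156. Gini = 1 - 0.5156 = 0.4844, which rounds to 0.484.

0.484


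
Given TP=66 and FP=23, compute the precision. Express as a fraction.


Precision = TP / (TP + FP) = 66 / 89 = 66/89.

66/89


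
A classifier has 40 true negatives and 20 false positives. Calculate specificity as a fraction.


Specificity = TN / (TN + FP) = 40 / 60 = 2/3.

2/3


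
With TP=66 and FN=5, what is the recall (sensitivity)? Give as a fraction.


Recall = TP / (TP + FN) = 66 / 71 = 66/71.

66/71


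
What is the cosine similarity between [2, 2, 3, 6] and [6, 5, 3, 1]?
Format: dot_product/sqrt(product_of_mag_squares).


dot = 37. |a|^2 = 53, |b|^2 = 71. cos = 37/sqrt(3763).

37/sqrt(3763)


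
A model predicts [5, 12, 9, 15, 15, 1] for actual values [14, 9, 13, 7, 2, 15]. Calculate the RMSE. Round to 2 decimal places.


MSE = 89.1667. RMSE = sqrt(89.1667) = 9.44.

9.44


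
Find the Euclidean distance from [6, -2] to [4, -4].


d = sqrt(sum of squared differences). (6-4)^2=4, (-2--4)^2=4. Sum = 8.

sqrt(8)


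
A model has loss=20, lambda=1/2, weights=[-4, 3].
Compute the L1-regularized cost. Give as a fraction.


L1 norm = sum(|w|) = 7. J = 20 + 1/2 * 7 = 47/2.

47/2


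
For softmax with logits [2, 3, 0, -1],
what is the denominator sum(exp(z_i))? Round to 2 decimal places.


Denom = e^2=7.3891 + e^3=20.0855 + e^0=1.0000 + e^-1=0.3679. Sum = 28.8425, which rounds to 28.84.

28.84


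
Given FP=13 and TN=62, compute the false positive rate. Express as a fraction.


FPR = FP / (FP + TN) = 13 / 75 = 13/75.

13/75


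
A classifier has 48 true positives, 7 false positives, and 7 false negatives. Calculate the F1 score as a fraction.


Precision = 48/55 = 48/55. Recall = 48/55 = 48/55. F1 = 2*P*R/(P+R) = 48/55.

48/55


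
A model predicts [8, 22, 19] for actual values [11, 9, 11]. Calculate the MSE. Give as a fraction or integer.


MSE = (1/3) * ((11-8)^2=9 + (9-22)^2=169 + (11-19)^2=64). Sum = 242. MSE = 242/3.

242/3


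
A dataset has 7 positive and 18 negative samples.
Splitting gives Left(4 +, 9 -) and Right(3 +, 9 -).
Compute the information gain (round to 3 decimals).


H(parent) = 0.8555. H(left) = 0.8905, H(right) = 0.8113. Weighted = (13/25)*0.8905 + (12/25)*0.8113 = 0.8525. IG = 0.8555 - 0.8525 = 0.0030, which rounds to 0.003.

0.003


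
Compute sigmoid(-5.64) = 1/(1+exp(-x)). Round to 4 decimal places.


sigma(-5.64) = 1/(1+e^(5.64)) = 1/(1+281.462718) = 1/282.462718 = 0.0035.

0.0035


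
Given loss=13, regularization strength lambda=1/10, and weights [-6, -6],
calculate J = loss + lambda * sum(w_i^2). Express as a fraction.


L2 sq norm = sum(w^2) = 72. J = 13 + 1/10 * 72 = 101/5.

101/5


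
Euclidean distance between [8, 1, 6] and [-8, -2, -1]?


d = sqrt(sum of squared differences). (8--8)^2=256, (1--2)^2=9, (6--1)^2=49. Sum = 314.

sqrt(314)


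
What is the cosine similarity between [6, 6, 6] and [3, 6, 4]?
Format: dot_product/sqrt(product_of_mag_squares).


dot = 78. |a|^2 = 108, |b|^2 = 61. cos = 78/sqrt(6588).

78/sqrt(6588)


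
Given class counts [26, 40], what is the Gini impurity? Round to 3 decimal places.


Total = 66. Proportions: 26/66, 40/66. sum(p_i^2) = 0.5225. Gini = 1 - 0.5225 = 0.4775, which rounds to 0.478.

0.478


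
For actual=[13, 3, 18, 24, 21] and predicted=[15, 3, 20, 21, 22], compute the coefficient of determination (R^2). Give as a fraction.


Mean(y) = 79/5. SS_res = 18. SS_tot = 1354/5. R^2 = 1 - 18/(1354/5) = 632/677.

632/677


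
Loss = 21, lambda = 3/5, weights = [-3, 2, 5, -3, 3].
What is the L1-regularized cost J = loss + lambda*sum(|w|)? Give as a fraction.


L1 norm = sum(|w|) = 16. J = 21 + 3/5 * 16 = 153/5.

153/5


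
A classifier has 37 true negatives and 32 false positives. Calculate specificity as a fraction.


Specificity = TN / (TN + FP) = 37 / 69 = 37/69.

37/69


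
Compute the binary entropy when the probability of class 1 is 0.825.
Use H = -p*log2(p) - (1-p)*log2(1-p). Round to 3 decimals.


H = -0.825*log2(0.825) - 0.175*log2(0.175) = 0.669.

0.669


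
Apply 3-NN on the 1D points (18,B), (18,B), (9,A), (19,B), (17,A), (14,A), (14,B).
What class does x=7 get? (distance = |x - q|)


Distances: |18-7|=11, |18-7|=11, |9-7|=2, |19-7|=12, |17-7|=10, |14-7|=7, |14-7|=7. 3 nearest: (9,A), (14,A), (14,B). Counts: {'A': 2, 'B': 1}. Majority class: A.

A


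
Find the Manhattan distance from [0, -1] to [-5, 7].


d = sum of absolute differences: |0--5|=5 + |-1-7|=8 = 13.

13


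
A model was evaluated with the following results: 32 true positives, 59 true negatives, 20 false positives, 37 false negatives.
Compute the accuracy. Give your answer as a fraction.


Accuracy = (TP + TN) / (TP + TN + FP + FN) = (32 + 59) / 148 = 91/148.

91/148


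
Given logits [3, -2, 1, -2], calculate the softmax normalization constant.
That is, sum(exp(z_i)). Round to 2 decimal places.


Denom = e^3=20.0855 + e^-2=0.1353 + e^1=2.7183 + e^-2=0.1353. Sum = 23.0744, which rounds to 23.07.

23.07


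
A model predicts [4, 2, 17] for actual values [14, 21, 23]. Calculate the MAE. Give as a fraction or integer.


MAE = (1/3) * (|14-4|=10 + |21-2|=19 + |23-17|=6). Sum = 35. MAE = 35/3.

35/3


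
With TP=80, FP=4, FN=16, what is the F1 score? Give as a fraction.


Precision = 80/84 = 20/21. Recall = 80/96 = 5/6. F1 = 2*P*R/(P+R) = 8/9.

8/9


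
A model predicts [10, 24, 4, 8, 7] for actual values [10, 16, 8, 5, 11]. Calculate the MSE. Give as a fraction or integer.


MSE = (1/5) * ((10-10)^2=0 + (16-24)^2=64 + (8-4)^2=16 + (5-8)^2=9 + (11-7)^2=16). Sum = 105. MSE = 21.

21


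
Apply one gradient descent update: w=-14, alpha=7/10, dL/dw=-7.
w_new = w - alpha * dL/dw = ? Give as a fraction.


w_new = -14 - 7/10 * -7 = -14 - -49/10 = -91/10.

-91/10


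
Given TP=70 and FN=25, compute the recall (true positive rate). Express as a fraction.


Recall = TP / (TP + FN) = 70 / 95 = 14/19.

14/19


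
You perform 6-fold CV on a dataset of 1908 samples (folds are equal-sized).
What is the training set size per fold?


Each validation fold has 1908/6 = 318 samples. Training set = 1908 - 318 = 1590.

1590


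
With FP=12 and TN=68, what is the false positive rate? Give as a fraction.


FPR = FP / (FP + TN) = 12 / 80 = 3/20.

3/20


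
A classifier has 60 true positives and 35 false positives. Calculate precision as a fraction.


Precision = TP / (TP + FP) = 60 / 95 = 12/19.

12/19


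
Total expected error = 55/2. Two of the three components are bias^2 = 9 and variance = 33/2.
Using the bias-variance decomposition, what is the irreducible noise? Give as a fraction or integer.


Total error = bias^2 + variance + irreducible noise. So irreducible noise = 55/2 - 9 - 33/2 = 2.

2


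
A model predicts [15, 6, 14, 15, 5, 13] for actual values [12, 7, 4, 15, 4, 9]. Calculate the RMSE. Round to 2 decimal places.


MSE = 21.1667. RMSE = sqrt(21.1667) = 4.60.

4.60


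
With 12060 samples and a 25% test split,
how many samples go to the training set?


Test set = 12060 * 25% = 3015. Training set = 12060 - 3015 = 9045.

9045


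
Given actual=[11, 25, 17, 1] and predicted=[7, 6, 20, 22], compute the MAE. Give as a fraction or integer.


MAE = (1/4) * (|11-7|=4 + |25-6|=19 + |17-20|=3 + |1-22|=21). Sum = 47. MAE = 47/4.

47/4


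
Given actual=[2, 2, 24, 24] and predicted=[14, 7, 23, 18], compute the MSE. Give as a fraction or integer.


MSE = (1/4) * ((2-14)^2=144 + (2-7)^2=25 + (24-23)^2=1 + (24-18)^2=36). Sum = 206. MSE = 103/2.

103/2


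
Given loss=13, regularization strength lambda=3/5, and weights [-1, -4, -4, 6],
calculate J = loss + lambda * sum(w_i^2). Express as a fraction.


L2 sq norm = sum(w^2) = 69. J = 13 + 3/5 * 69 = 272/5.

272/5


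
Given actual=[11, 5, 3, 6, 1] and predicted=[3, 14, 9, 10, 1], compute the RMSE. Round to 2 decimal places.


MSE = 39.4000. RMSE = sqrt(39.4000) = 6.28.

6.28


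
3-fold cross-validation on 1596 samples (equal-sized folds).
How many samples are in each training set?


Each validation fold has 1596/3 = 532 samples. Training set = 1596 - 532 = 1064.

1064


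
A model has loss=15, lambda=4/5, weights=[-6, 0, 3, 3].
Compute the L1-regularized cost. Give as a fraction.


L1 norm = sum(|w|) = 12. J = 15 + 4/5 * 12 = 123/5.

123/5


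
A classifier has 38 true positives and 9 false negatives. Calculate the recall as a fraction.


Recall = TP / (TP + FN) = 38 / 47 = 38/47.

38/47


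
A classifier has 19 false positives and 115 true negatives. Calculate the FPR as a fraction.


FPR = FP / (FP + TN) = 19 / 134 = 19/134.

19/134


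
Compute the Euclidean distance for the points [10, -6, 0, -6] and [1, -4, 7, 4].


d = sqrt(sum of squared differences). (10-1)^2=81, (-6--4)^2=4, (0-7)^2=49, (-6-4)^2=100. Sum = 234.

sqrt(234)


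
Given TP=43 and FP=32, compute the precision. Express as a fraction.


Precision = TP / (TP + FP) = 43 / 75 = 43/75.

43/75


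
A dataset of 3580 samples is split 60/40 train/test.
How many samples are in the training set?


Test set = 3580 * 40% = 1432. Training set = 3580 - 1432 = 2148.

2148


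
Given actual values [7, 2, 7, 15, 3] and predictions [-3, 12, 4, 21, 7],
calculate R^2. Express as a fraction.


Mean(y) = 34/5. SS_res = 261. SS_tot = 524/5. R^2 = 1 - 261/(524/5) = -781/524.

-781/524


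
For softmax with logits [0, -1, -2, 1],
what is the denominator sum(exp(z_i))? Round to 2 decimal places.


Denom = e^0=1.0000 + e^-1=0.3679 + e^-2=0.1353 + e^1=2.7183. Sum = 4.2215, which rounds to 4.22.

4.22


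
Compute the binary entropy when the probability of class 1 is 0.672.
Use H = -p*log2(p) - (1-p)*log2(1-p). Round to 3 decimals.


H = -0.672*log2(0.672) - 0.328*log2(0.328) = 0.913.

0.913


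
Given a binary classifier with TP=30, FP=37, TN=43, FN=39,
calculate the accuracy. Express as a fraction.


Accuracy = (TP + TN) / (TP + TN + FP + FN) = (30 + 43) / 149 = 73/149.

73/149


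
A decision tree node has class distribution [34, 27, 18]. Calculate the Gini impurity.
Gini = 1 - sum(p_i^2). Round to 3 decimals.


Total = 79. Proportions: 34/79, 27/79, 18/79. sum(p_i^2) = 0.3539. Gini = 1 - 0.3539 = 0.6461, which rounds to 0.646.

0.646
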